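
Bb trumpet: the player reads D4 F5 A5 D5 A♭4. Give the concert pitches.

C4 Eb5 G5 C5 Gb4

The Bb trumpet sounds a major second below written, so transpose each written note down a major second.
D4 gives C4
F5 gives Eb5
A5 gives G5
D5 gives C5
Ab4 gives Gb4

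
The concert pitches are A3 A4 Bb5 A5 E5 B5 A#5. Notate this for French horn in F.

E4 E5 F6 E6 B5 F#6 E#6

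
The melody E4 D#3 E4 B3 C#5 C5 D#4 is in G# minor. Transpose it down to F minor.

G# minor to F minor down is an augmented second, so every note moves down by that interval.
E4 gives Db4
D#3 gives C3
E4 gives Db4
B3 gives Ab3
C#5 gives Bb4
C5 gives Bbb4
D#4 gives C4

Db4 C3 Db4 Ab3 Bb4 Bbb4 C4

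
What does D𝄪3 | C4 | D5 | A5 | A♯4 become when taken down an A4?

D##3 down an augmented fourth is A#2.
C4: a fourth down reaches G, and 6 semitones makes it Gb3.
D5 down an augmented fourth is Ab4.
A5: a fourth down reaches E, and 6 semitones makes it Eb5.
A#4 down an augmented fourth is E4.

A#2 Gb3 Ab4 Eb5 E4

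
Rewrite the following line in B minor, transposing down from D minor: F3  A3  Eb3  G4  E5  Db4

D3 F#3 C3 E4 C#5 Bb3

D minor to B minor down is a minor third, so every note moves down by that interval.
F3 → D3
A3 → F#3
Eb3 → C3
G4 → E4
E5 → C#5
Db4 → Bb3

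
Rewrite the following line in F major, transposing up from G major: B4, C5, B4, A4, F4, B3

A5 Bb5 A5 G5 Eb5 A4

From G up to F is a minor seventh; apply that to each pitch.
B4 becomes A5
C5 becomes Bb5
B4 becomes A5
A4 becomes G5
F4 becomes Eb5
B3 becomes A4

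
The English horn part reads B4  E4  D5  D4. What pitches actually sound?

Written C4 on the English horn sounds as F3, a perfect fifth lower; apply that shift to every note.
B4 → E4
E4 → A3
D5 → G4
D4 → G3

E4 A3 G4 G3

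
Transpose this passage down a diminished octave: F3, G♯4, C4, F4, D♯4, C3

F#2 G##3 C#3 F#3 D##3 C#2

A diminished octave down from F3 gives F#2.
G#4: an octave down reaches G, and 11 semitones makes it G##3.
A diminished octave down from C4 gives C#3.
A diminished octave down from F4 gives F#3.
A diminished octave down from D#4 gives D##3.
C3 down a diminished octave is C#2.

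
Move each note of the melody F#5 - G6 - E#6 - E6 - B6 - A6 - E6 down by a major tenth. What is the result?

D4 Eb5 C#5 C5 G5 F5 C5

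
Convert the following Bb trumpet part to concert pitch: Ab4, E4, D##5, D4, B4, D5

Gb4 D4 C##5 C4 A4 C5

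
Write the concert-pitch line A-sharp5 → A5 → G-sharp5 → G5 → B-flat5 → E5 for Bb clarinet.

The Bb clarinet sounds a major second below written, so the written part must be a major second above concert — transpose each note up.
A#5 gives B#5
A5 gives B5
G#5 gives A#5
G5 gives A5
Bb5 gives C6
E5 gives F#5

B#5 B5 A#5 A5 C6 F#5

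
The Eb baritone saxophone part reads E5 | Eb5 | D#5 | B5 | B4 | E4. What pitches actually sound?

G3 Gb3 F#3 D4 D3 G2

The Eb baritone saxophone sounds a major thirteenth below written, so transpose each written note down a major thirteenth.
E5 becomes G3
Eb5 becomes Gb3
D#5 becomes F#3
B5 becomes D4
B4 becomes D3
E4 becomes G2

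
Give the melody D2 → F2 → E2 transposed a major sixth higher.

B2 D3 C#3

D2: a sixth up reaches B, and 9 semitones makes it B2.
A major sixth up from F2 gives D3.
E2 up a major sixth is C#3.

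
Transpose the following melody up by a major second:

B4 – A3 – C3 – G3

C#5 B3 D3 A3

B4 -> C#5
A3 -> B3
C3 -> D3
G3 -> A3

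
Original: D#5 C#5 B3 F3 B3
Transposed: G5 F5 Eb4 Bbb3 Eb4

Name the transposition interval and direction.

up a diminished fourth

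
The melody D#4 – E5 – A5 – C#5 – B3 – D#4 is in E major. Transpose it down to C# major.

B#3 C#5 F#5 A#4 G#3 B#3

E major to C# major down is a minor third, so every note moves down by that interval.
D#4 -> B#3
E5 -> C#5
A5 -> F#5
C#5 -> A#4
B3 -> G#3
D#4 -> B#3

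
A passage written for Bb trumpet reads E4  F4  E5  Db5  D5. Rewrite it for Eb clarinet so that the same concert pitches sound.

B3 C4 B4 Ab4 A4

First find concert pitch: the Bb trumpet sounds a major second below written, so E4 F4 E5 Db5 D5 sounds D4 Eb4 D5 Cb5 C5.
Then write for Eb clarinet: it sounds a minor third above written, so the part must be a minor third below concert.
D4 → B3
Eb4 → C4
D5 → B4
Cb5 → Ab4
C5 → A4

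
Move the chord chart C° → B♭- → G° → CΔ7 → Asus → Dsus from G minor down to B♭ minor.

Eb° Db- Bb° EbΔ7 Csus Fsus

G minor down to B♭ minor is a major sixth; each chord root moves by that interval while the quality stays the same.
C°: root C down a major sixth → Eb, giving Eb°.
B♭-: root B♭ down a major sixth → Db, giving Db-.
G°: root G down a major sixth → Bb, giving Bb°.
CΔ7: root C down a major sixth → Eb, giving EbΔ7.
Asus: root A down a major sixth → C, giving Csus.
Dsus: root D down a major sixth → F, giving Fsus.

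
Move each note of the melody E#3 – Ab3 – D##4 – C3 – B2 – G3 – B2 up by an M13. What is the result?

E#3 up a major thirteenth is C##5.
Ab3 up a major thirteenth is F5.
D##4: a thirteenth up reaches B, and 21 semitones makes it B##5.
C3 up a major thirteenth is A4.
B2 up a major thirteenth is G#4.
G3 up a major thirteenth is E5.
A major thirteenth up from B2 gives G#4.

C##5 F5 B##5 A4 G#4 E5 G#4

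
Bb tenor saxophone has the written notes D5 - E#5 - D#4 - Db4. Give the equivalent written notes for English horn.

First find concert pitch: the Bb tenor saxophone sounds a major ninth below written, so D5 E#5 D#4 Db4 sounds C4 D#4 C#3 Cb3.
Then write for English horn: it sounds a perfect fifth below written, so the part must be a perfect fifth above concert.
C4 → G4
D#4 → A#4
C#3 → G#3
Cb3 → Gb3

G4 A#4 G#3 Gb3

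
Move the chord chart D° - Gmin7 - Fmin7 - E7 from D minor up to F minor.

D minor up to F minor is a minor third; each chord root moves by that interval while the quality stays the same.
D°: root D up a minor third → F, giving F°.
Gmin7: root G up a minor third → Bb, giving Bbmin7.
Fmin7: root F up a minor third → Ab, giving Abmin7.
E7: root E up a minor third → G, giving G7.

F° Bbmin7 Abmin7 G7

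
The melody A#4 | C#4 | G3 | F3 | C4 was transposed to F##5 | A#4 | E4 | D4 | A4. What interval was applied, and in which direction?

up a major sixth

From A#4 to F##5 is 6 letter names — a sixth of some quality.
A#4 to F##5 is 9 semitones, which makes it a major sixth; the second version is higher, so the direction is up.
Checking another pair — C4 → A4 — gives the same interval.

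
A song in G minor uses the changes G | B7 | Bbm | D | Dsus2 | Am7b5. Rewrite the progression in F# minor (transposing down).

G minor down to F# minor is a minor second; each chord root moves by that interval while the quality stays the same.
G: root G down a minor second → F#, giving F#.
B7: root B down a minor second → A#, giving A#7.
Bbm: root Bb down a minor second → A, giving Am.
D: root D down a minor second → C#, giving C#.
Dsus2: root D down a minor second → C#, giving C#sus2.
Am7b5: root A down a minor second → G#, giving G#m7b5.

F# A#7 Am C# C#sus2 G#m7b5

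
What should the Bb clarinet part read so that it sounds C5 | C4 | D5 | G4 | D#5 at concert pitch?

D5 D4 E5 A4 E#5

Written C4 sounds as Bb3 on the Bb clarinet, so concert pitches are written a major second up.
C5 becomes D5
C4 becomes D4
D5 becomes E5
G4 becomes A4
D#5 becomes E#5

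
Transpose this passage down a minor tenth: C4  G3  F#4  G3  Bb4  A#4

A2 E2 D#3 E2 G3 F##3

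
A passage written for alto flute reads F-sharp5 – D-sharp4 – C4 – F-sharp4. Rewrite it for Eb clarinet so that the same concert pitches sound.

A#4 F##3 E3 A#3

First find concert pitch: the alto flute sounds a perfect fourth below written, so F-sharp5 D-sharp4 C4 F-sharp4 sounds C#5 A#3 G3 C#4.
Then write for Eb clarinet: it sounds a minor third above written, so the part must be a minor third below concert.
C#5 → A#4
A#3 → F##3
G3 → E3
C#4 → A#3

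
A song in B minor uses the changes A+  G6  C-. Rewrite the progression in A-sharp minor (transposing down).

B minor down to A-sharp minor is a minor second; each chord root moves by that interval while the quality stays the same.
A+: root A down a minor second → G#, giving G#+.
G6: root G down a minor second → F#, giving F#6.
C-: root C down a minor second → B, giving B-.

G#+ F#6 B-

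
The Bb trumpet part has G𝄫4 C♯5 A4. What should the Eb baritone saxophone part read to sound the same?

First find concert pitch: the Bb trumpet sounds a major second below written, so G𝄫4 C♯5 A4 sounds Fbb4 B4 G4.
Then write for Eb baritone saxophone: it sounds a major thirteenth below written, so the part must be a major thirteenth above concert.
Fbb4 → Dbb6
B4 → G#6
G4 → E6

Dbb6 G#6 E6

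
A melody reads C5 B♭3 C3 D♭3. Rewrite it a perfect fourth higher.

F5 Eb4 F3 Gb3

C5 up a perfect fourth is F5.
Bb3: a fourth up reaches E, and 5 semitones makes it Eb4.
A perfect fourth up from C3 gives F3.
Db3 up a perfect fourth is Gb3.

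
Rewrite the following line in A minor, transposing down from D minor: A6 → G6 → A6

E6 D6 E6

D minor to A minor down is a perfect fourth, so every note moves down by that interval.
A6 gives E6
G6 gives D6
A6 gives E6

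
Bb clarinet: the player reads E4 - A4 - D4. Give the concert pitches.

The Bb clarinet sounds a major second below written, so transpose each written note down a major second.
E4 -> D4
A4 -> G4
D4 -> C4

D4 G4 C4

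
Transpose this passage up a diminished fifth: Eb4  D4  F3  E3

A diminished fifth up from Eb4 gives Bbb4.
D4 up a diminished fifth is Ab4.
A diminished fifth up from F3 gives Cb4.
A diminished fifth up from E3 gives Bb3.

Bbb4 Ab4 Cb4 Bb3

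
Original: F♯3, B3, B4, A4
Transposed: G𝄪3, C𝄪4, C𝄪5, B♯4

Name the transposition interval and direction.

up an augmented second

Take the first pair: F#3 → G##3. F to G spans 2 letter names, so the interval is some kind of second.
F#3 to G##3 is 3 semitones, which makes it an augmented second; the second version is higher, so the direction is up.
Checking another pair — A4 → B#4 — gives the same interval.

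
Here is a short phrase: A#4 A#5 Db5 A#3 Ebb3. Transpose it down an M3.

F#4 F#5 Bbb4 F#3 Cbb3

A#4 to F#4
A#5 to F#5
Db5 to Bbb4
A#3 to F#3
Ebb3 to Cbb3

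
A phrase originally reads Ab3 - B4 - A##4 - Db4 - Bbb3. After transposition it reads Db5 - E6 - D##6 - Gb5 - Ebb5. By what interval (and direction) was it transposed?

up a perfect eleventh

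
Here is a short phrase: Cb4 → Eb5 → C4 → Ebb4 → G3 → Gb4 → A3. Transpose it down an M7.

Dbb3 Fb4 Db3 Fbb3 Ab2 Abb3 Bb2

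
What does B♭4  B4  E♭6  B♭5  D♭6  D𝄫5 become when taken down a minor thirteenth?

Bb4 gives D3
B4 gives D#3
Eb6 gives G4
Bb5 gives D4
Db6 gives F4
Dbb5 gives Fb3

D3 D#3 G4 D4 F4 Fb3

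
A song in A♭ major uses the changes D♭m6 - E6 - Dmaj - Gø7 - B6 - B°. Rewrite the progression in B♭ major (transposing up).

Ebm6 F#6 Emaj Aø7 C#6 C#°

A♭ major up to B♭ major is a major second; each chord root moves by that interval while the quality stays the same.
D♭m6: root D♭ up a major second → Eb, giving Ebm6.
E6: root E up a major second → F#, giving F#6.
Dmaj: root D up a major second → E, giving Emaj.
Gø7: root G up a major second → A, giving Aø7.
B6: root B up a major second → C#, giving C#6.
B°: root B up a major second → C#, giving C#°.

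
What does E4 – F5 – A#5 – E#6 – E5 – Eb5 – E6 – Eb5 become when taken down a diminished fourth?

E4 to B#3
F5 to C#5
A#5 to E##5
E#6 to B##5
E5 to B#4
Eb5 to B4
E6 to B#5
Eb5 to B4

B#3 C#5 E##5 B##5 B#4 B4 B#5 B4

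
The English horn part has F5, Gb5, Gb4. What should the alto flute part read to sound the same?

Eb5 Fb5 Fb4

First find concert pitch: the English horn sounds a perfect fifth below written, so F5 Gb5 Gb4 sounds Bb4 Cb5 Cb4.
Then write for alto flute: it sounds a perfect fourth below written, so the part must be a perfect fourth above concert.
Bb4 → Eb5
Cb5 → Fb5
Cb4 → Fb4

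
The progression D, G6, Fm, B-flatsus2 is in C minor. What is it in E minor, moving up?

C minor up to E minor is a major third; each chord root moves by that interval while the quality stays the same.
D: root D up a major third → F#, giving F#.
G6: root G up a major third → B, giving B6.
Fm: root F up a major third → A, giving Am.
B-flatsus2: root B-flat up a major third → D, giving Dsus2.

F# B6 Am Dsus2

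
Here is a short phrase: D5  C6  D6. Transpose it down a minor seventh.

D5 → E4
C6 → D5
D6 → E5

E4 D5 E5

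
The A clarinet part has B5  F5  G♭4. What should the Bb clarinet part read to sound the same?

A#5 E5 F4

First find concert pitch: the A clarinet sounds a minor third below written, so B5 F5 G♭4 sounds G#5 D5 Eb4.
Then write for Bb clarinet: it sounds a major second below written, so the part must be a major second above concert.
G#5 → A#5
D5 → E5
Eb4 → F4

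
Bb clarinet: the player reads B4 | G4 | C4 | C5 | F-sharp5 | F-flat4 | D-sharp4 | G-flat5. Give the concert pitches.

Written C4 on the Bb clarinet sounds as Bb3, a major second lower; apply that shift to every note.
B4 -> A4
G4 -> F4
C4 -> Bb3
C5 -> Bb4
F#5 -> E5
Fb4 -> Ebb4
D#4 -> C#4
Gb5 -> Fb5

A4 F4 Bb3 Bb4 E5 Ebb4 C#4 Fb5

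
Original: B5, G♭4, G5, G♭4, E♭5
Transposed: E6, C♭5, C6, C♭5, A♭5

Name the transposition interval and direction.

Take the first pair: B5 → E6. B to E spans 4 letter names, so the interval is some kind of fourth.
B5 to E6 is 5 semitones, which makes it a perfect fourth; the second version is higher, so the direction is up.
Checking another pair — Eb5 → Ab5 — gives the same interval.

up a perfect fourth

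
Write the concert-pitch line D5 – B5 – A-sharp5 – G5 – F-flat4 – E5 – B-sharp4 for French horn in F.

A5 F#6 E#6 D6 Cb5 B5 F##5

The French horn in F sounds a perfect fifth below written, so the written part must be a perfect fifth above concert — transpose each note up.
D5 → A5
B5 → F#6
A#5 → E#6
G5 → D6
Fb4 → Cb5
E5 → B5
B#4 → F##5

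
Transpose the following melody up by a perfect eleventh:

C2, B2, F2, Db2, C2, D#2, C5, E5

A perfect eleventh up from C2 gives F3.
B2: an eleventh up reaches E, and 17 semitones makes it E4.
A perfect eleventh up from F2 gives Bb3.
Db2 up a perfect eleventh is Gb3.
C2: an eleventh up reaches F, and 17 semitones makes it F3.
D#2 up a perfect eleventh is G#3.
C5: an eleventh up reaches F, and 17 semitones makes it F6.
A perfect eleventh up from E5 gives A6.

F3 E4 Bb3 Gb3 F3 G#3 F6 A6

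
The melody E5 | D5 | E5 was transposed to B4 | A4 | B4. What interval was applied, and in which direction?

Take the first pair: E5 → B4. E to B spans 4 letter names, so the interval is some kind of fourth.
B4 to E5 is 5 semitones, which makes it a perfect fourth; the second version is lower, so the direction is down.
Checking another pair — E5 → B4 — gives the same interval.

down a perfect fourth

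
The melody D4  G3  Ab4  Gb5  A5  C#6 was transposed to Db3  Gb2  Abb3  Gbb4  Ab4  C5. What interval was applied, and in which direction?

Take the first pair: D4 → Db3. D to D spans 8 letter names, so the interval is some kind of octave.
Db3 to D4 is 13 semitones, which makes it an augmented octave; the second version is lower, so the direction is down.
Checking another pair — C#6 → C5 — gives the same interval.

down an augmented octave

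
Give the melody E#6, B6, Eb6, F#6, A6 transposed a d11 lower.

B##4 F##5 B4 C##5 E#5

E#6 -> B##4
B6 -> F##5
Eb6 -> B4
F#6 -> C##5
A6 -> E#5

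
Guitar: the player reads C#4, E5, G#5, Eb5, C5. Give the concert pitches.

C#3 E4 G#4 Eb4 C4

The guitar sounds a perfect octave below written, so transpose each written note down a perfect octave.
C#4 to C#3
E5 to E4
G#5 to G#4
Eb5 to Eb4
C5 to C4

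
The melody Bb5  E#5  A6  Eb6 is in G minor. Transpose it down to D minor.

F5 B#4 E6 Bb5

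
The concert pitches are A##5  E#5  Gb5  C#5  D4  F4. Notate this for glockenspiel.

Written C4 sounds as C6 on the glockenspiel, so concert pitches are written a perfect fifteenth down.
A##5 gives A##3
E#5 gives E#3
Gb5 gives Gb3
C#5 gives C#3
D4 gives D2
F4 gives F2

A##3 E#3 Gb3 C#3 D2 F2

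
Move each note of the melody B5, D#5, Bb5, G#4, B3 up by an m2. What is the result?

C6 E5 Cb6 A4 C4

B5 gives C6
D#5 gives E5
Bb5 gives Cb6
G#4 gives A4
B3 gives C4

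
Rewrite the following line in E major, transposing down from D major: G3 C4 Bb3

From D down to E is a minor seventh; apply that to each pitch.
G3 to A2
C4 to D3
Bb3 to C3

A2 D3 C3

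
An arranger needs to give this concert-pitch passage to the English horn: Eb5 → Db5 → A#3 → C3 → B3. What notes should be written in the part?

The English horn sounds a perfect fifth below written, so the written part must be a perfect fifth above concert — transpose each note up.
Eb5 to Bb5
Db5 to Ab5
A#3 to E#4
C3 to G3
B3 to F#4

Bb5 Ab5 E#4 G3 F#4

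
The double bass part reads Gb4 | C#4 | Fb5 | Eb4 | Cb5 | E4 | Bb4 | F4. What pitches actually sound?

Gb3 C#3 Fb4 Eb3 Cb4 E3 Bb3 F3

Written C4 on the double bass sounds as C3, a perfect octave lower; apply that shift to every note.
Gb4 -> Gb3
C#4 -> C#3
Fb5 -> Fb4
Eb4 -> Eb3
Cb5 -> Cb4
E4 -> E3
Bb4 -> Bb3
F4 -> F3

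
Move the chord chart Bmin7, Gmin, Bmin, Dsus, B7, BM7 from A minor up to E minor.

F#min7 Dmin F#min Asus F#7 F#M7

A minor up to E minor is a perfect fifth; each chord root moves by that interval while the quality stays the same.
Bmin7: root B up a perfect fifth → F#, giving F#min7.
Gmin: root G up a perfect fifth → D, giving Dmin.
Bmin: root B up a perfect fifth → F#, giving F#min.
Dsus: root D up a perfect fifth → A, giving Asus.
B7: root B up a perfect fifth → F#, giving F#7.
BM7: root B up a perfect fifth → F#, giving F#M7.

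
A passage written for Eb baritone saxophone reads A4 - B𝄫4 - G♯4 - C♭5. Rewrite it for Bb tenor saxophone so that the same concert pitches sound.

D4 Ebb4 C#4 Fb4

First find concert pitch: the Eb baritone saxophone sounds a major thirteenth below written, so A4 B𝄫4 G♯4 C♭5 sounds C3 Dbb3 B2 Ebb3.
Then write for Bb tenor saxophone: it sounds a major ninth below written, so the part must be a major ninth above concert.
C3 → D4
Dbb3 → Ebb4
B2 → C#4
Ebb3 → Fb4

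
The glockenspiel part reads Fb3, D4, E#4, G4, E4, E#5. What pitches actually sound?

Written C4 on the glockenspiel sounds as C6, a perfect fifteenth higher; apply that shift to every note.
Fb3 -> Fb5
D4 -> D6
E#4 -> E#6
G4 -> G6
E4 -> E6
E#5 -> E#7

Fb5 D6 E#6 G6 E6 E#7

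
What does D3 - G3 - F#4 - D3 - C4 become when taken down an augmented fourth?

Ab2 Db3 C4 Ab2 Gb3

D3 gives Ab2
G3 gives Db3
F#4 gives C4
D3 gives Ab2
C4 gives Gb3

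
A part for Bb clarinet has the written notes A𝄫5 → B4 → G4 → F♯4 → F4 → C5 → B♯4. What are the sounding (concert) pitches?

Gbb5 A4 F4 E4 Eb4 Bb4 A#4

Written C4 on the Bb clarinet sounds as Bb3, a major second lower; apply that shift to every note.
Abb5 gives Gbb5
B4 gives A4
G4 gives F4
F#4 gives E4
F4 gives Eb4
C5 gives Bb4
B#4 gives A#4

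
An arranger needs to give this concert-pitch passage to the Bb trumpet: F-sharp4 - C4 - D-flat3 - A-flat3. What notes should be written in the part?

G#4 D4 Eb3 Bb3

Written C4 sounds as Bb3 on the Bb trumpet, so concert pitches are written a major second up.
F#4 becomes G#4
C4 becomes D4
Db3 becomes Eb3
Ab3 becomes Bb3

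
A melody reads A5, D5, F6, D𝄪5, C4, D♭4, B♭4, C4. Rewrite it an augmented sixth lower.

Cb5 Fb4 Abb5 F#4 Ebb3 Fbb3 Dbb4 Ebb3

A5 down an augmented sixth is Cb5.
An augmented sixth down from D5 gives Fb4.
F6: a sixth down reaches A, and 10 semitones makes it Abb5.
An augmented sixth down from D##5 gives F#4.
C4: a sixth down reaches E, and 10 semitones makes it Ebb3.
Db4: a sixth down reaches F, and 10 semitones makes it Fbb3.
Bb4 down an augmented sixth is Dbb4.
C4: a sixth down reaches E, and 10 semitones makes it Ebb3.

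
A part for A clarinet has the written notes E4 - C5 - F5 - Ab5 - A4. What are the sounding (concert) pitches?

C#4 A4 D5 F5 F#4

The A clarinet sounds a minor third below written, so transpose each written note down a minor third.
E4 to C#4
C5 to A4
F5 to D5
Ab5 to F5
A4 to F#4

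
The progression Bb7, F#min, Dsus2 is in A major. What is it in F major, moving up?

Gb7 Dmin Bbsus2

A major up to F major is a minor sixth; each chord root moves by that interval while the quality stays the same.
Bb7: root Bb up a minor sixth → Gb, giving Gb7.
F#min: root F# up a minor sixth → D, giving Dmin.
Dsus2: root D up a minor sixth → Bb, giving Bbsus2.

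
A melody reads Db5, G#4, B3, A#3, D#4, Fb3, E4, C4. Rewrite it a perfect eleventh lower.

A perfect eleventh down from Db5 gives Ab3.
A perfect eleventh down from G#4 gives D#3.
B3 down a perfect eleventh is F#2.
A perfect eleventh down from A#3 gives E#2.
D#4: an eleventh down reaches A, and 17 semitones makes it A#2.
Fb3 down a perfect eleventh is Cb2.
E4: an eleventh down reaches B, and 17 semitones makes it B2.
C4: an eleventh down reaches G, and 17 semitones makes it G2.

Ab3 D#3 F#2 E#2 A#2 Cb2 B2 G2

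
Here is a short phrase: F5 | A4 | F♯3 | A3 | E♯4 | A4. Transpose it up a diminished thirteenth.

Dbb7 Fb6 Db5 Fb5 C6 Fb6

F5 to Dbb7
A4 to Fb6
F#3 to Db5
A3 to Fb5
E#4 to C6
A4 to Fb6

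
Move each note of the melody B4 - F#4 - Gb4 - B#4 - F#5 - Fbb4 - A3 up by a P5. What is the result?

B4: a fifth up reaches F, and 7 semitones makes it F#5.
F#4: a fifth up reaches C, and 7 semitones makes it C#5.
Gb4: a fifth up reaches D, and 7 semitones makes it Db5.
B#4: a fifth up reaches F, and 7 semitones makes it F##5.
A perfect fifth up from F#5 gives C#6.
Fbb4: a fifth up reaches C, and 7 semitones makes it Cbb5.
A3: a fifth up reaches E, and 7 semitones makes it E4.

F#5 C#5 Db5 F##5 C#6 Cbb5 E4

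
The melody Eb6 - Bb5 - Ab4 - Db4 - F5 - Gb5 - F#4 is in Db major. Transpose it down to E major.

F#5 C#5 B3 E3 G#4 A4 G##3

From Db down to E is a diminished seventh; apply that to each pitch.
Eb6 gives F#5
Bb5 gives C#5
Ab4 gives B3
Db4 gives E3
F5 gives G#4
Gb5 gives A4
F#4 gives G##3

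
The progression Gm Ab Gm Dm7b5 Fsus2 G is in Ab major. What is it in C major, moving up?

Bm C Bm F#m7b5 Asus2 B

Ab major up to C major is a major third; each chord root moves by that interval while the quality stays the same.
Gm: root G up a major third → B, giving Bm.
Ab: root Ab up a major third → C, giving C.
Gm: root G up a major third → B, giving Bm.
Dm7b5: root D up a major third → F#, giving F#m7b5.
Fsus2: root F up a major third → A, giving Asus2.
G: root G up a major third → B, giving B.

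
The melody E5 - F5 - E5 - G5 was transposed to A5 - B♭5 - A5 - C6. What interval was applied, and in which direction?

up a perfect fourth

From E5 to A5 is 4 letter names — a fourth of some quality.
E5 to A5 is 5 semitones, which makes it a perfect fourth; the second version is higher, so the direction is up.
Checking another pair — G5 → C6 — gives the same interval.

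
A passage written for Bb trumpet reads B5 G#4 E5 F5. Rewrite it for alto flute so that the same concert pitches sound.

First find concert pitch: the Bb trumpet sounds a major second below written, so B5 G#4 E5 F5 sounds A5 F#4 D5 Eb5.
Then write for alto flute: it sounds a perfect fourth below written, so the part must be a perfect fourth above concert.
A5 → D6
F#4 → B4
D5 → G5
Eb5 → Ab5

D6 B4 G5 Ab5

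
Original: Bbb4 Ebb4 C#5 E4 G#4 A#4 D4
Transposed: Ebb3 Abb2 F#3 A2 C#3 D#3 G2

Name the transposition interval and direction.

From Bbb4 to Ebb3 is 12 letter names — a twelfth of some quality.
Ebb3 to Bbb4 is 19 semitones, which makes it a perfect twelfth; the second version is lower, so the direction is down.
Checking another pair — D4 → G2 — gives the same interval.

down a perfect twelfth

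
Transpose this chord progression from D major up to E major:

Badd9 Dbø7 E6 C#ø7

D major up to E major is a major second; each chord root moves by that interval while the quality stays the same.
Badd9: root B up a major second → C#, giving C#add9.
Dbø7: root Db up a major second → Eb, giving Ebø7.
E6: root E up a major second → F#, giving F#6.
C#ø7: root C# up a major second → D#, giving D#ø7.

C#add9 Ebø7 F#6 D#ø7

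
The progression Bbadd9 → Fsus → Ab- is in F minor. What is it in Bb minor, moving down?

F minor down to Bb minor is a perfect fifth; each chord root moves by that interval while the quality stays the same.
Bbadd9: root Bb down a perfect fifth → Eb, giving Ebadd9.
Fsus: root F down a perfect fifth → Bb, giving Bbsus.
Ab-: root Ab down a perfect fifth → Db, giving Db-.

Ebadd9 Bbsus Db-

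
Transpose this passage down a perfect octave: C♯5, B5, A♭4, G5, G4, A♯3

C#4 B4 Ab3 G4 G3 A#2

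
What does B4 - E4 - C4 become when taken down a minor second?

B4 gives A#4
E4 gives D#4
C4 gives B3

A#4 D#4 B3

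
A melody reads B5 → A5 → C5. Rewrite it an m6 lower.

D#5 C#5 E4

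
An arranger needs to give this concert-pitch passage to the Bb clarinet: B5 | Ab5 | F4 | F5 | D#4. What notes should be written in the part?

The Bb clarinet sounds a major second below written, so the written part must be a major second above concert — transpose each note up.
B5 gives C#6
Ab5 gives Bb5
F4 gives G4
F5 gives G5
D#4 gives E#4

C#6 Bb5 G4 G5 E#4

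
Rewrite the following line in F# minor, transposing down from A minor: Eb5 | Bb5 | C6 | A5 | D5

C5 G5 A5 F#5 B4

From A down to F# is a minor third; apply that to each pitch.
Eb5 to C5
Bb5 to G5
C6 to A5
A5 to F#5
D5 to B4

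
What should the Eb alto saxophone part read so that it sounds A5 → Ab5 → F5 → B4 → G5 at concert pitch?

F#6 F6 D6 G#5 E6

The Eb alto saxophone sounds a major sixth below written, so the written part must be a major sixth above concert — transpose each note up.
A5 gives F#6
Ab5 gives F6
F5 gives D6
B4 gives G#5
G5 gives E6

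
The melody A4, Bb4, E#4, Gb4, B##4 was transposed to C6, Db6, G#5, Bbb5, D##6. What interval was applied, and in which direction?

up a minor tenth

From A4 to C6 is 10 letter names — a tenth of some quality.
A4 to C6 is 15 semitones, which makes it a minor tenth; the second version is higher, so the direction is up.
Checking another pair — B##4 → D##6 — gives the same interval.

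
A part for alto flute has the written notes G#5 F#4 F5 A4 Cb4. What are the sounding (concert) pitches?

D#5 C#4 C5 E4 Gb3

The alto flute sounds a perfect fourth below written, so transpose each written note down a perfect fourth.
G#5 becomes D#5
F#4 becomes C#4
F5 becomes C5
A4 becomes E4
Cb4 becomes Gb3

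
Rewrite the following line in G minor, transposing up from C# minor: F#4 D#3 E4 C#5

C5 A3 Bb4 G5

C# minor to G minor up is a diminished fifth, so every note moves up by that interval.
F#4 becomes C5
D#3 becomes A3
E4 becomes Bb4
C#5 becomes G5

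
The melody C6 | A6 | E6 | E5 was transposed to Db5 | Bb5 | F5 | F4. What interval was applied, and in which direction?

down a major seventh

Take the first pair: C6 → Db5. C to D spans 7 letter names, so the interval is some kind of seventh.
Db5 to C6 is 11 semitones, which makes it a major seventh; the second version is lower, so the direction is down.
Checking another pair — E5 → F4 — gives the same interval.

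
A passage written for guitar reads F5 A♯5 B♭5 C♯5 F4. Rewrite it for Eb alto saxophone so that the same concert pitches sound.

D5 F##5 G5 A#4 D4

First find concert pitch: the guitar sounds a perfect octave below written, so F5 A♯5 B♭5 C♯5 F4 sounds F4 A#4 Bb4 C#4 F3.
Then write for Eb alto saxophone: it sounds a major sixth below written, so the part must be a major sixth above concert.
F4 → D5
A#4 → F##5
Bb4 → G5
C#4 → A#4
F3 → D4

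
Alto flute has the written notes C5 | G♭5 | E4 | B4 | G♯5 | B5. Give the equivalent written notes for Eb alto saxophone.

First find concert pitch: the alto flute sounds a perfect fourth below written, so C5 G♭5 E4 B4 G♯5 B5 sounds G4 Db5 B3 F#4 D#5 F#5.
Then write for Eb alto saxophone: it sounds a major sixth below written, so the part must be a major sixth above concert.
G4 → E5
Db5 → Bb5
B3 → G#4
F#4 → D#5
D#5 → B#5
F#5 → D#6

E5 Bb5 G#4 D#5 B#5 D#6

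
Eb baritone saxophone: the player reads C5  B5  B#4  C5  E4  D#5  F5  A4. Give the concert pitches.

Written C4 on the Eb baritone saxophone sounds as Eb2, a major thirteenth lower; apply that shift to every note.
C5 becomes Eb3
B5 becomes D4
B#4 becomes D#3
C5 becomes Eb3
E4 becomes G2
D#5 becomes F#3
F5 becomes Ab3
A4 becomes C3

Eb3 D4 D#3 Eb3 G2 F#3 Ab3 C3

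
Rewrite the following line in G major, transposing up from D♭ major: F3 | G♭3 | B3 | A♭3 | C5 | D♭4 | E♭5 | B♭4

B3 C4 E#4 D4 F#5 G4 A5 E5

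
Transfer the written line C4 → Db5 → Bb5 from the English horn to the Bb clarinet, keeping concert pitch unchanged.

G3 Ab4 F5

First find concert pitch: the English horn sounds a perfect fifth below written, so C4 Db5 Bb5 sounds F3 Gb4 Eb5.
Then write for Bb clarinet: it sounds a major second below written, so the part must be a major second above concert.
F3 → G3
Gb4 → Ab4
Eb5 → F5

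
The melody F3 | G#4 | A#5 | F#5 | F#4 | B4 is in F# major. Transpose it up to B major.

Bb3 C#5 D#6 B5 B4 E5

F# major to B major up is a perfect fourth, so every note moves up by that interval.
F3 gives Bb3
G#4 gives C#5
A#5 gives D#6
F#5 gives B5
F#4 gives B4
B4 gives E5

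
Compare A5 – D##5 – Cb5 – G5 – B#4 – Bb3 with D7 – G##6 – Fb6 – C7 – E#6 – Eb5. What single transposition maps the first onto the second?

From A5 to D7 is 11 letter names — an eleventh of some quality.
A5 to D7 is 17 semitones, which makes it a perfect eleventh; the second version is higher, so the direction is up.
Checking another pair — Bb3 → Eb5 — gives the same interval.

up a perfect eleventh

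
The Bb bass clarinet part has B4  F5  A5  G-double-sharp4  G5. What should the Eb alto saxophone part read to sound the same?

First find concert pitch: the Bb bass clarinet sounds a major ninth below written, so B4 F5 A5 G-double-sharp4 G5 sounds A3 Eb4 G4 F##3 F4.
Then write for Eb alto saxophone: it sounds a major sixth below written, so the part must be a major sixth above concert.
A3 → F#4
Eb4 → C5
G4 → E5
F##3 → D##4
F4 → D5

F#4 C5 E5 D##4 D5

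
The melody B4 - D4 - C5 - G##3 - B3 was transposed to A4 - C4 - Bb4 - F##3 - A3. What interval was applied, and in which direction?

From B4 to A4 is 2 letter names — a second of some quality.
A4 to B4 is 2 semitones, which makes it a major second; the second version is lower, so the direction is down.
Checking another pair — B3 → A3 — gives the same interval.

down a major second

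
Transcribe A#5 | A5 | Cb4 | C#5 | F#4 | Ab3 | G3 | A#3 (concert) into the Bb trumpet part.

The Bb trumpet sounds a major second below written, so the written part must be a major second above concert — transpose each note up.
A#5 becomes B#5
A5 becomes B5
Cb4 becomes Db4
C#5 becomes D#5
F#4 becomes G#4
Ab3 becomes Bb3
G3 becomes A3
A#3 becomes B#3

B#5 B5 Db4 D#5 G#4 Bb3 A3 B#3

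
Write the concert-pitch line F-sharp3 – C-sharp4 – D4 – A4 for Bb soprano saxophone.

Written C4 sounds as Bb3 on the Bb soprano saxophone, so concert pitches are written a major second up.
F#3 becomes G#3
C#4 becomes D#4
D4 becomes E4
A4 becomes B4

G#3 D#4 E4 B4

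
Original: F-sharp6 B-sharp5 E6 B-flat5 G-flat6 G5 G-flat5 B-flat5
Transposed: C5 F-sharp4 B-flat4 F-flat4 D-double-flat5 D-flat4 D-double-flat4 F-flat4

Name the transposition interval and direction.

Take the first pair: F#6 → C5. F to C spans 11 letter names, so the interval is some kind of eleventh.
C5 to F#6 is 18 semitones, which makes it an augmented eleventh; the second version is lower, so the direction is down.
Checking another pair — Bb5 → Fb4 — gives the same interval.

down an augmented eleventh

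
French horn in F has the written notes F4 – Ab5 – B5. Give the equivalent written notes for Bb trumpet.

First find concert pitch: the French horn in F sounds a perfect fifth below written, so F4 Ab5 B5 sounds Bb3 Db5 E5.
Then write for Bb trumpet: it sounds a major second below written, so the part must be a major second above concert.
Bb3 → C4
Db5 → Eb5
E5 → F#5

C4 Eb5 F#5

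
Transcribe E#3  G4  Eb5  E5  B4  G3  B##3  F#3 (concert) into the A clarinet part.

G#3 Bb4 Gb5 G5 D5 Bb3 D##4 A3

Written C4 sounds as A3 on the A clarinet, so concert pitches are written a minor third up.
E#3 gives G#3
G4 gives Bb4
Eb5 gives Gb5
E5 gives G5
B4 gives D5
G3 gives Bb3
B##3 gives D##4
F#3 gives A3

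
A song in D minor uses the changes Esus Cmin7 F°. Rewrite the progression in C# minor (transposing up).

D#sus Bmin7 E°

D minor up to C# minor is a major seventh; each chord root moves by that interval while the quality stays the same.
Esus: root E up a major seventh → D#, giving D#sus.
Cmin7: root C up a major seventh → B, giving Bmin7.
F°: root F up a major seventh → E, giving E°.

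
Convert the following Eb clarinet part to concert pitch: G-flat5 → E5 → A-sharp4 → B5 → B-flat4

Bbb5 G5 C#5 D6 Db5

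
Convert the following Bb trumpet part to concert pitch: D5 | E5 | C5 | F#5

C5 D5 Bb4 E5

The Bb trumpet sounds a major second below written, so transpose each written note down a major second.
D5 gives C5
E5 gives D5
C5 gives Bb4
F#5 gives E5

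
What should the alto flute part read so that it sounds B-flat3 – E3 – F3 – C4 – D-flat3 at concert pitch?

Eb4 A3 Bb3 F4 Gb3

Written C4 sounds as G3 on the alto flute, so concert pitches are written a perfect fourth up.
Bb3 -> Eb4
E3 -> A3
F3 -> Bb3
C4 -> F4
Db3 -> Gb3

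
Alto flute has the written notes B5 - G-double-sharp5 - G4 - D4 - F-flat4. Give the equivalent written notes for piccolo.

F#4 D##4 D3 A2 Cb3

First find concert pitch: the alto flute sounds a perfect fourth below written, so B5 G-double-sharp5 G4 D4 F-flat4 sounds F#5 D##5 D4 A3 Cb4.
Then write for piccolo: it sounds a perfect octave above written, so the part must be a perfect octave below concert.
F#5 → F#4
D##5 → D##4
D4 → D3
A3 → A2
Cb4 → Cb3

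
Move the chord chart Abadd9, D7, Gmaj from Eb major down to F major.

Eb major down to F major is a minor seventh; each chord root moves by that interval while the quality stays the same.
Abadd9: root Ab down a minor seventh → Bb, giving Bbadd9.
D7: root D down a minor seventh → E, giving E7.
Gmaj: root G down a minor seventh → A, giving Amaj.

Bbadd9 E7 Amaj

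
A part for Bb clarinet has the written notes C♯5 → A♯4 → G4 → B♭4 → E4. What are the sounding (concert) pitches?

Written C4 on the Bb clarinet sounds as Bb3, a major second lower; apply that shift to every note.
C#5 to B4
A#4 to G#4
G4 to F4
Bb4 to Ab4
E4 to D4

B4 G#4 F4 Ab4 D4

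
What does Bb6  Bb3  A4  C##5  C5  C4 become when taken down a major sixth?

Bb6 becomes Db6
Bb3 becomes Db3
A4 becomes C4
C##5 becomes E#4
C5 becomes Eb4
C4 becomes Eb3

Db6 Db3 C4 E#4 Eb4 Eb3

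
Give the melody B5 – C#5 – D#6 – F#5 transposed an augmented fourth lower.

F5 G4 A5 C5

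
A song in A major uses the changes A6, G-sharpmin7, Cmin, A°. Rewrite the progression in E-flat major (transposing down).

A major down to E-flat major is an augmented fourth; each chord root moves by that interval while the quality stays the same.
A6: root A down an augmented fourth → Eb, giving Eb6.
G-sharpmin7: root G-sharp down an augmented fourth → D, giving Dmin7.
Cmin: root C down an augmented fourth → Gb, giving Gbmin.
A°: root A down an augmented fourth → Eb, giving Eb°.

Eb6 Dmin7 Gbmin Eb°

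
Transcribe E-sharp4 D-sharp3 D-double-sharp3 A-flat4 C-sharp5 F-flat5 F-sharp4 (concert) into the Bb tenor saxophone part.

Written C4 sounds as Bb2 on the Bb tenor saxophone, so concert pitches are written a major ninth up.
E#4 → F##5
D#3 → E#4
D##3 → E##4
Ab4 → Bb5
C#5 → D#6
Fb5 → Gb6
F#4 → G#5

F##5 E#4 E##4 Bb5 D#6 Gb6 G#5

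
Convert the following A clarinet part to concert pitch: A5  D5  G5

Written C4 on the A clarinet sounds as A3, a minor third lower; apply that shift to every note.
A5 to F#5
D5 to B4
G5 to E5

F#5 B4 E5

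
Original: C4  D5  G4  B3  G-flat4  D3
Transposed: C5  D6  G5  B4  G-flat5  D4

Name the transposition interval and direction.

From C4 to C5 is 8 letter names — an octave of some quality.
C4 to C5 is 12 semitones, which makes it a perfect octave; the second version is higher, so the direction is up.
Checking another pair — D3 → D4 — gives the same interval.

up a perfect octave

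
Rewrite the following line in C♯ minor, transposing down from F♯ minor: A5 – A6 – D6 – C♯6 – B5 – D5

From F♯ down to C♯ is a perfect fourth; apply that to each pitch.
A5 to E5
A6 to E6
D6 to A5
C#6 to G#5
B5 to F#5
D5 to A4

E5 E6 A5 G#5 F#5 A4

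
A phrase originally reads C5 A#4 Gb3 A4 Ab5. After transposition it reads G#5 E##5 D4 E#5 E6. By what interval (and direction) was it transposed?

up an augmented fifth

Take the first pair: C5 → G#5. C to G spans 5 letter names, so the interval is some kind of fifth.
C5 to G#5 is 8 semitones, which makes it an augmented fifth; the second version is higher, so the direction is up.
Checking another pair — Ab5 → E6 — gives the same interval.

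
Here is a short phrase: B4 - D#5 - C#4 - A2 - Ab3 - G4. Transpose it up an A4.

E#5 G##5 F##4 D#3 D4 C#5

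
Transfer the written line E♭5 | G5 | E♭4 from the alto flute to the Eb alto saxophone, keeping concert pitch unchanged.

G5 B5 G4

First find concert pitch: the alto flute sounds a perfect fourth below written, so E♭5 G5 E♭4 sounds Bb4 D5 Bb3.
Then write for Eb alto saxophone: it sounds a major sixth below written, so the part must be a major sixth above concert.
Bb4 → G5
D5 → B5
Bb3 → G4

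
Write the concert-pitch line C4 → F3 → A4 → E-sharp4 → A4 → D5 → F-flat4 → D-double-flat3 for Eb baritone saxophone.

Written C4 sounds as Eb2 on the Eb baritone saxophone, so concert pitches are written a major thirteenth up.
C4 to A5
F3 to D5
A4 to F#6
E#4 to C##6
A4 to F#6
D5 to B6
Fb4 to Db6
Dbb3 to Bbb4

A5 D5 F#6 C##6 F#6 B6 Db6 Bbb4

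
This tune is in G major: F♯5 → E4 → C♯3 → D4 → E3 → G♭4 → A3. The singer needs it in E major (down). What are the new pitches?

G major to E major down is a minor third, so every note moves down by that interval.
F#5 becomes D#5
E4 becomes C#4
C#3 becomes A#2
D4 becomes B3
E3 becomes C#3
Gb4 becomes Eb4
A3 becomes F#3

D#5 C#4 A#2 B3 C#3 Eb4 F#3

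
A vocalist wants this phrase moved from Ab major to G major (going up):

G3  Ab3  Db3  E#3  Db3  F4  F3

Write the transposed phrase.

F#4 G4 C4 D##4 C4 E5 E4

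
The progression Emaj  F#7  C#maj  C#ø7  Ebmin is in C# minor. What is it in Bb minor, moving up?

C# minor up to Bb minor is a diminished seventh; each chord root moves by that interval while the quality stays the same.
Emaj: root E up a diminished seventh → Db, giving Dbmaj.
F#7: root F# up a diminished seventh → Eb, giving Eb7.
C#maj: root C# up a diminished seventh → Bb, giving Bbmaj.
C#ø7: root C# up a diminished seventh → Bb, giving Bbø7.
Ebmin: root Eb up a diminished seventh → Dbb, giving Dbbmin.

Dbmaj Eb7 Bbmaj Bbø7 Dbbmin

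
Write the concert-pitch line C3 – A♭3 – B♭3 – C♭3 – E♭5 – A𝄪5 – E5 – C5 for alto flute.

F3 Db4 Eb4 Fb3 Ab5 D##6 A5 F5

The alto flute sounds a perfect fourth below written, so the written part must be a perfect fourth above concert — transpose each note up.
C3 → F3
Ab3 → Db4
Bb3 → Eb4
Cb3 → Fb3
Eb5 → Ab5
A##5 → D##6
E5 → A5
C5 → F5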